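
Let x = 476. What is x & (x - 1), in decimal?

472

x = 111011100 = 476
x - 1 = 111011011
AND   = 111011000 = 472
(x & (x - 1) clears the lowest set bit of x.)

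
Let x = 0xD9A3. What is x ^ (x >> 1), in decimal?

46450

x = 1101100110100011 = 55715
x>>1 = 0110110011010001
XOR  = 1011010101110010 = 46450
(x ^ (x >> 1) gives the standard binary-reflected Gray code of x.)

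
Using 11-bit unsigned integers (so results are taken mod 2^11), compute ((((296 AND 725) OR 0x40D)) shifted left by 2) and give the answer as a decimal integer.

52

296 = 00100101000
725 = 01011010101
→ AND → 00000000000 = 0
0x40D = 10000001101
→ OR → 10000001101 = 1037
→ shifted left by 2 (mod 2^11) → 00000110100 = 52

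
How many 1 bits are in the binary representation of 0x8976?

0x8976 = 1000100101110110
Count the 1s: 1 + 1 + 1 + 1 + 1 + 1 + 1 + 1 = 8

8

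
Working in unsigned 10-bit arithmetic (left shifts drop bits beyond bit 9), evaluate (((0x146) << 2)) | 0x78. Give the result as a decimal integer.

376

0x146 = 0101000110
→ << 2 (mod 2^10) → 0100011000 = 280
0x78 = 0001111000
→ | → 0101111000 = 376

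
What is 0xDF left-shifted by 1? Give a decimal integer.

446

0xDF = 011011111
shift left by 1 → 110111110 = 446
(equivalently, 223 × 2^1 = 223 × 2)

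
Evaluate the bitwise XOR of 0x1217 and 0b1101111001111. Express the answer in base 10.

0x1217 = 1001000010111
b = 1101111001111
XOR → 0100111011000 = 2520

2520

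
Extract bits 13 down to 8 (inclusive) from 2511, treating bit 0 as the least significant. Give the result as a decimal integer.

9

v = 000100111001111
Shift right by 8: 0001001
Mask low 6 bits: 001001 = 9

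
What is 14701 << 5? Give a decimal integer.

470432

14701 = 0000011100101101101
shift left by 5 → 1110010110110100000 = 470432
(equivalently, 14701 × 2^5 = 14701 × 32)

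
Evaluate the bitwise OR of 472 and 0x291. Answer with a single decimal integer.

985

472 = 0111011000
0x291 = 1010010001
 OR → 1111011001 = 985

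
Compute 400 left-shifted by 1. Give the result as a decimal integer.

800

400 = 0110010000
shift left by 1 → 1100100000 = 800
(equivalently, 400 × 2^1 = 400 × 2)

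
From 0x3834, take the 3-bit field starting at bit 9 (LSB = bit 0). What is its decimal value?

v = 11100000110100
Shift right by 9: 11100
Mask low 3 bits: 100 = 4

4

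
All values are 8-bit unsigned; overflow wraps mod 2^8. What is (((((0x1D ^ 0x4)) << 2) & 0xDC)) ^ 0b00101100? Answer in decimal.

104

0x1D = 00011101
0x4 = 00000100
→ ^ → 00011001 = 25
→ << 2 (mod 2^8) → 01100100 = 100
0xDC = 11011100
→ & → 01000100 = 68
0b00101100 = 00101100
→ ^ → 01101000 = 104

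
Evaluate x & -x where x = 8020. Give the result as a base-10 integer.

x = 1111101010100 = 8020
-x (two's complement) = …0000010101100
AND   = 0000000000100 = 4
(x & -x isolates the lowest set bit of x.)

4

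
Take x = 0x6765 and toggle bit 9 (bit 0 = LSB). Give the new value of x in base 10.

x = 0110011101100101
bit 9 is currently 1; toggle it via x ^ (1 << 9) = x ^ 512
→ 0110010101100101 = 25957

25957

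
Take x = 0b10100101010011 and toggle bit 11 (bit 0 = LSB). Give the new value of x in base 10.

x = 10100101010011
bit 11 is currently 1; toggle it via x ^ (1 << 11) = x ^ 2048
→ 10000101010011 = 8531

8531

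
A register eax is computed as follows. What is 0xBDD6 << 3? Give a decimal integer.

388784

0xBDD6 = 0001011110111010110
shift left by 3 → 1011110111010110000 = 388784
(equivalently, 48598 × 2^3 = 48598 × 8)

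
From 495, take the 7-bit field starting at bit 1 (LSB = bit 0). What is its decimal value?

119

v = 111101111
Shift right by 1: 11110111
Mask low 7 bits: 1110111 = 119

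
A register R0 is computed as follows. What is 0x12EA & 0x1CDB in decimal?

4298

0x12EA = 1001011101010
0x1CDB = 1110011011011
AND → 1000011001010 = 4298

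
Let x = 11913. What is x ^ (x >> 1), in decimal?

x = 10111010001001 = 11913
x>>1 = 01011101000100
XOR  = 11100111001101 = 14797
(x ^ (x >> 1) gives the standard binary-reflected Gray code of x.)

14797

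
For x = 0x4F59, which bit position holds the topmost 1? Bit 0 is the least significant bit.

0x4F59 = 100111101011001
The topmost 1 is at position 14 (since 2^14 = 16384 ≤ 20313 < 32768).

14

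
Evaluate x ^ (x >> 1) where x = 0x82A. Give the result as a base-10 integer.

3135

x = 100000101010 = 2090
x>>1 = 010000010101
XOR  = 110000111111 = 3135
(x ^ (x >> 1) gives the standard binary-reflected Gray code of x.)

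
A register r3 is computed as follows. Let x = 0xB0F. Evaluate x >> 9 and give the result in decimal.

0xB0F = 101100001111
shift right by 9 → 000000000101 = 5
(equivalently, floor(2831 / 512))

5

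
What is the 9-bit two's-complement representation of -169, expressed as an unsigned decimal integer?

343

169 in 9 bits: 010101001
Invert: 101010110
Add 1:  101010111 = 343
(Check: 2^9 - 169 = 512 - 169 = 343.)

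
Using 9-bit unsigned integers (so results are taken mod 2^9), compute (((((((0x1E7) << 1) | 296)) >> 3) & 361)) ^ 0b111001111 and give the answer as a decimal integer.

486

0x1E7 = 111100111
→ << 1 (mod 2^9) → 111001110 = 462
296 = 100101000
→ | → 111101110 = 494
→ >> 3 → 000111101 = 61
361 = 101101001
→ & → 000101001 = 41
0b111001111 = 111001111
→ ^ → 111100110 = 486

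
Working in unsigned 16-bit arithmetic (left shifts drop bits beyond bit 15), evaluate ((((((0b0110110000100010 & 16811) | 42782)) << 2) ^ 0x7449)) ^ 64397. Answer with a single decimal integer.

4924

0b0110110000100010 = 0110110000100010
16811 = 0100000110101011
→ & → 0100000000100010 = 16418
42782 = 1010011100011110
→ | → 1110011100111110 = 59198
→ << 2 (mod 2^16) → 1001110011111000 = 40184
0x7449 = 0111010001001001
→ ^ → 1110100010110001 = 59569
64397 = 1111101110001101
→ ^ → 0001001100111100 = 4924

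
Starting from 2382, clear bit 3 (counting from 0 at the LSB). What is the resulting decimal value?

x = 100101001110
bit 3 is currently 1; clear it via x & ~(1 << 3) = x & ~8
→ 100101000110 = 2374

2374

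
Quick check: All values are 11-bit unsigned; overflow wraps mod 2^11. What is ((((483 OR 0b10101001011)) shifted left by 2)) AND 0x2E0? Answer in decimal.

483 = 00111100011
0b10101001011 = 10101001011
→ OR → 10111101011 = 1515
→ shifted left by 2 (mod 2^11) → 11110101100 = 1964
0x2E0 = 01011100000
→ AND → 01010100000 = 672

672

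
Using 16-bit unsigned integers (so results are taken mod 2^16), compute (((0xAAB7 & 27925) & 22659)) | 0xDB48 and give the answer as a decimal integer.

0xAAB7 = 1010101010110111
27925 = 0110110100010101
→ & → 0010100000010101 = 10261
22659 = 0101100010000011
→ & → 0000100000000001 = 2049
0xDB48 = 1101101101001000
→ | → 1101101101001001 = 56137

56137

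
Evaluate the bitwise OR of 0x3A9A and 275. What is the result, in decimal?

0x3A9A = 11101010011010
275 = 00000100010011
 OR → 11101110011011 = 15259

15259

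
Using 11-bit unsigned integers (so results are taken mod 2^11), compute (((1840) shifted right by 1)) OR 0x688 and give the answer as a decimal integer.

1944

1840 = 11100110000
→ shifted right by 1 → 01110011000 = 920
0x688 = 11010001000
→ OR → 11110011000 = 1944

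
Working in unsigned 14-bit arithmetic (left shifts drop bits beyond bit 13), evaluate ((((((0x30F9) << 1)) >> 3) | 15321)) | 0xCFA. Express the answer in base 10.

0x30F9 = 11000011111001
→ << 1 (mod 2^14) → 10000111110010 = 8690
→ >> 3 → 00010000111110 = 1086
15321 = 11101111011001
→ | → 11111111111111 = 16383
0xCFA = 00110011111010
→ | → 11111111111111 = 16383

16383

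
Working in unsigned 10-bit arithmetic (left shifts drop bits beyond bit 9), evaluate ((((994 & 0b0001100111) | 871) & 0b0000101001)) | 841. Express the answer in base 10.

873

994 = 1111100010
0b0001100111 = 0001100111
→ & → 0001100010 = 98
871 = 1101100111
→ | → 1101100111 = 871
0b0000101001 = 0000101001
→ & → 0000100001 = 33
841 = 1101001001
→ | → 1101101001 = 873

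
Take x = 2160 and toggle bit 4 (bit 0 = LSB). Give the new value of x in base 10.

x = 100001110000
bit 4 is currently 1; toggle it via x ^ (1 << 4) = x ^ 16
→ 100001100000 = 2144

2144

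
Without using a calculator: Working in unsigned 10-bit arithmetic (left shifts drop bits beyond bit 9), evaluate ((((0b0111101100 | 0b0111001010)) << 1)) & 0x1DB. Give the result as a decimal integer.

472

0b0111101100 = 0111101100
0b0111001010 = 0111001010
→ | → 0111101110 = 494
→ << 1 (mod 2^10) → 1111011100 = 988
0x1DB = 0111011011
→ & → 0111011000 = 472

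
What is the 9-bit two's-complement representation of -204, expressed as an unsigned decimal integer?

204 in 9 bits: 011001100
Invert: 100110011
Add 1:  100110100 = 308
(Check: 2^9 - 204 = 512 - 204 = 308.)

308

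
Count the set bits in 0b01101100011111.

9

n = 1101100011111
Count the 1s: 1 + 1 + 1 + 1 + 1 + 1 + 1 + 1 + 1 = 9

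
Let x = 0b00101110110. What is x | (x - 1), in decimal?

375

x = 101110110 = 374
x - 1 = 101110101
OR    = 101110111 = 375
(x | (x - 1) sets all bits below the lowest set bit.)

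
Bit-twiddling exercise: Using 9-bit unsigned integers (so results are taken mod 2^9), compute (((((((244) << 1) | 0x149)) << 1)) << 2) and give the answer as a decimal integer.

244 = 011110100
→ << 1 (mod 2^9) → 111101000 = 488
0x149 = 101001001
→ | → 111101001 = 489
→ << 1 (mod 2^9) → 111010010 = 466
→ << 2 (mod 2^9) → 101001000 = 328

328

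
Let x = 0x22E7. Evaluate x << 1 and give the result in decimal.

17870

0x22E7 = 010001011100111
shift left by 1 → 100010111001110 = 17870
(equivalently, 8935 × 2^1 = 8935 × 2)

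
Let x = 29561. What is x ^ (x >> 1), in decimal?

x = 111001101111001 = 29561
x>>1 = 011100110111100
XOR  = 100101011000101 = 19141
(x ^ (x >> 1) gives the standard binary-reflected Gray code of x.)

19141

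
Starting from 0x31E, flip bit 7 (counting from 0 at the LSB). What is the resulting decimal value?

x = 1100011110
bit 7 is currently 0; toggle it via x ^ (1 << 7) = x ^ 128
→ 1110011110 = 926

926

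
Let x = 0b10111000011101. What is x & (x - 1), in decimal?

11804

x = 10111000011101 = 11805
x - 1 = 10111000011100
AND   = 10111000011100 = 11804
(x & (x - 1) clears the lowest set bit of x.)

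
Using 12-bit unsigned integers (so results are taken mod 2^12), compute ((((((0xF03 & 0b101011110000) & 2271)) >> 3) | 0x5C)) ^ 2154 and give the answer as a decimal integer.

2358

0xF03 = 111100000011
0b101011110000 = 101011110000
→ & → 101000000000 = 2560
2271 = 100011011111
→ & → 100000000000 = 2048
→ >> 3 → 000100000000 = 256
0x5C = 000001011100
→ | → 000101011100 = 348
2154 = 100001101010
→ ^ → 100100110110 = 2358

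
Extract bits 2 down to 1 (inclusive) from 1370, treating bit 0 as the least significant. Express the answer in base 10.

1

v = 10101011010
Shift right by 1: 1010101101
Mask low 2 bits: 01 = 1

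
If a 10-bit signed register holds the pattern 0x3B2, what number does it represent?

pattern = 1110110010 (MSB is 1 ⇒ negative)
Invert: 0001001101, add 1 → 0001001110 = 78, so the value is -78.
(Equivalently: 946 - 2^10 = 946 - 1024 = -78.)

-78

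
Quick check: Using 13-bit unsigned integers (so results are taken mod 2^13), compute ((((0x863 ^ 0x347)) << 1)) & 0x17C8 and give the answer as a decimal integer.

5704

0x863 = 0100001100011
0x347 = 0001101000111
→ ^ → 0101100100100 = 2852
→ << 1 (mod 2^13) → 1011001001000 = 5704
0x17C8 = 1011111001000
→ & → 1011001001000 = 5704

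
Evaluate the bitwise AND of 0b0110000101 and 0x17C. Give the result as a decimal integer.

260

a = 110000101
0x17C = 101111100
AND → 100000100 = 260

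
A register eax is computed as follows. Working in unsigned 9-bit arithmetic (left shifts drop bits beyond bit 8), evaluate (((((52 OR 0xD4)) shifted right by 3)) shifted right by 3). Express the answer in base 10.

3

52 = 000110100
0xD4 = 011010100
→ OR → 011110100 = 244
→ shifted right by 3 → 000011110 = 30
→ shifted right by 3 → 000000011 = 3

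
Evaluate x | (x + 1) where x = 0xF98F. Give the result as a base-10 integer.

x = 1111100110001111 = 63887
x + 1 = 1111100110010000
OR    = 1111100110011111 = 63903
(x | (x + 1) sets the lowest cleared bit.)

63903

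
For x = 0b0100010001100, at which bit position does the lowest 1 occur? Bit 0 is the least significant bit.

0b0100010001100 = 100010001100
Trailing zeros: 2, so the lowest set bit is bit 2 (value 4).

2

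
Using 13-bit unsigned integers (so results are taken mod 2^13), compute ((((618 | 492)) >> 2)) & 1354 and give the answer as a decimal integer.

74

618 = 0001001101010
492 = 0000111101100
→ | → 0001111101110 = 1006
→ >> 2 → 0000011111011 = 251
1354 = 0010101001010
→ & → 0000001001010 = 74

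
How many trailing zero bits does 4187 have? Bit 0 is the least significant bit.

4187 = 1000001011011
Trailing zeros: 0, so the lowest set bit is bit 0 (value 1).

0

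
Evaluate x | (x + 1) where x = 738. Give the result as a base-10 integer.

739

x = 1011100010 = 738
x + 1 = 1011100011
OR    = 1011100011 = 739
(x | (x + 1) sets the lowest cleared bit.)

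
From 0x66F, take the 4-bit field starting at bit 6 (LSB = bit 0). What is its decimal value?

9

v = 11001101111
Shift right by 6: 11001
Mask low 4 bits: 1001 = 9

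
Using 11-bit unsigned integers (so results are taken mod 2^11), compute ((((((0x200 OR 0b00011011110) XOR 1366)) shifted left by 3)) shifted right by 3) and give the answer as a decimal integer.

136

0x200 = 01000000000
0b00011011110 = 00011011110
→ OR → 01011011110 = 734
1366 = 10101010110
→ XOR → 11110001000 = 1928
→ shifted left by 3 (mod 2^11) → 10001000000 = 1088
→ shifted right by 3 → 00010001000 = 136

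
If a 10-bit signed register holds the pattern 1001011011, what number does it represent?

-421

pattern = 1001011011 (MSB is 1 ⇒ negative)
Invert: 0110100100, add 1 → 0110100101 = 421, so the value is -421.
(Equivalently: 603 - 2^10 = 603 - 1024 = -421.)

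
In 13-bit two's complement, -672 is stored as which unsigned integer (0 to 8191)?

7520

672 in 13 bits: 0001010100000
Invert: 1110101011111
Add 1:  1110101100000 = 7520
(Check: 2^13 - 672 = 8192 - 672 = 7520.)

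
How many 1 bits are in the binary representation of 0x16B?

6

0x16B = 101101011
Count the 1s: 1 + 1 + 1 + 1 + 1 + 1 = 6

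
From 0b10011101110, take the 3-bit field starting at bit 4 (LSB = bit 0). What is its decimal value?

v = 10011101110
Shift right by 4: 1001110
Mask low 3 bits: 110 = 6

6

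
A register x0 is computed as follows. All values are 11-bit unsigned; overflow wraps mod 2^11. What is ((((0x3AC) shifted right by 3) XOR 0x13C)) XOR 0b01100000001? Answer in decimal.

0x3AC = 01110101100
→ shifted right by 3 → 00001110101 = 117
0x13C = 00100111100
→ XOR → 00101001001 = 329
0b01100000001 = 01100000001
→ XOR → 01001001000 = 584

584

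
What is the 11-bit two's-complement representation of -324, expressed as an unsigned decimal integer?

1724

324 in 11 bits: 00101000100
Invert: 11010111011
Add 1:  11010111100 = 1724
(Check: 2^11 - 324 = 2048 - 324 = 1724.)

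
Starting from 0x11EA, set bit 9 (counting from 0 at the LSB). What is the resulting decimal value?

5098

x = 1000111101010
bit 9 is currently 0; set it via x | (1 << 9) = x | 512
→ 1001111101010 = 5098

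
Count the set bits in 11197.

11197 = 10101110111101
Count the 1s: 1 + 1 + 1 + 1 + 1 + 1 + 1 + 1 + 1 + 1 = 10

10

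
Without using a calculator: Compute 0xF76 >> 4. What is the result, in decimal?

0xF76 = 111101110110
shift right by 4 → 000011110111 = 247
(equivalently, floor(3958 / 16))

247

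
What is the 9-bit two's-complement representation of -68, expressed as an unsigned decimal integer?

68 in 9 bits: 001000100
Invert: 110111011
Add 1:  110111100 = 444
(Check: 2^9 - 68 = 512 - 68 = 444.)

444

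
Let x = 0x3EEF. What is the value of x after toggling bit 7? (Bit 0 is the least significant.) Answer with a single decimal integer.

x = 11111011101111
bit 7 is currently 1; toggle it via x ^ (1 << 7) = x ^ 128
→ 11111001101111 = 15983

15983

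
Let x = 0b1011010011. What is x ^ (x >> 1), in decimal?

x = 1011010011 = 723
x>>1 = 0101101001
XOR  = 1110111010 = 954
(x ^ (x >> 1) gives the standard binary-reflected Gray code of x.)

954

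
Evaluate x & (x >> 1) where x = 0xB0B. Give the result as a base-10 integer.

257

x = 101100001011 = 2827
x>>1 = 010110000101
AND  = 000100000001 = 257
(x & (x >> 1) has a 1 wherever x has two consecutive 1 bits.)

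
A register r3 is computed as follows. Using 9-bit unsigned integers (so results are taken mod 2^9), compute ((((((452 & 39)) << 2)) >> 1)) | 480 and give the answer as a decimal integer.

488

452 = 111000100
39 = 000100111
→ & → 000000100 = 4
→ << 2 (mod 2^9) → 000010000 = 16
→ >> 1 → 000001000 = 8
480 = 111100000
→ | → 111101000 = 488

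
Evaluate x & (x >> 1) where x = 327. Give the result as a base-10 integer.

x = 101000111 = 327
x>>1 = 010100011
AND  = 000000011 = 3
(x & (x >> 1) has a 1 wherever x has two consecutive 1 bits.)

3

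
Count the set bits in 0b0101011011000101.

n = 101011011000101
Count the 1s: 1 + 1 + 1 + 1 + 1 + 1 + 1 + 1 = 8

8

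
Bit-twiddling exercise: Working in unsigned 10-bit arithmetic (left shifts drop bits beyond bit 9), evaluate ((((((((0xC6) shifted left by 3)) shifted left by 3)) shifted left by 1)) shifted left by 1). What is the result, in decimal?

512

0xC6 = 0011000110
→ shifted left by 3 (mod 2^10) → 1000110000 = 560
→ shifted left by 3 (mod 2^10) → 0110000000 = 384
→ shifted left by 1 (mod 2^10) → 1100000000 = 768
→ shifted left by 1 (mod 2^10) → 1000000000 = 512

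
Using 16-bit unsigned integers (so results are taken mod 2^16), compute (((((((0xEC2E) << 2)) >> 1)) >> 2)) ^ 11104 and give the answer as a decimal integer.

0xEC2E = 1110110000101110
→ << 2 (mod 2^16) → 1011000010111000 = 45240
→ >> 1 → 0101100001011100 = 22620
→ >> 2 → 0001011000010111 = 5655
11104 = 0010101101100000
→ ^ → 0011110101110111 = 15735

15735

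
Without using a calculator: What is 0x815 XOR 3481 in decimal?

1420

0x815 = 100000010101
3481 = 110110011001
XOR → 010110001100 = 1420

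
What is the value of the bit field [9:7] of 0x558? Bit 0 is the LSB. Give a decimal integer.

v = 00010101011000
Shift right by 7: 0001010
Mask low 3 bits: 010 = 2

2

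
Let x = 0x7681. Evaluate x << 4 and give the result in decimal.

0x7681 = 0000111011010000001
shift left by 4 → 1110110100000010000 = 485392
(equivalently, 30337 × 2^4 = 30337 × 16)

485392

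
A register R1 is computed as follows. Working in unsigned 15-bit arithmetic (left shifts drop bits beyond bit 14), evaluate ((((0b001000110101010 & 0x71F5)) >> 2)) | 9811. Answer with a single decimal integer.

9851

0b001000110101010 = 001000110101010
0x71F5 = 111000111110101
→ & → 001000110100000 = 4512
→ >> 2 → 000010001101000 = 1128
9811 = 010011001010011
→ | → 010011001111011 = 9851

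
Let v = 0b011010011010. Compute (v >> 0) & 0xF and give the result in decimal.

v = 011010011010
Shift right by 0: 011010011010
Mask low 4 bits: 1010 = 10

10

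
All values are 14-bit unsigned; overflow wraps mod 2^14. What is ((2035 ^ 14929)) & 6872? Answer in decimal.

6272

2035 = 00011111110011
14929 = 11101001010001
→ ^ → 11110110100010 = 15778
6872 = 01101011011000
→ & → 01100010000000 = 6272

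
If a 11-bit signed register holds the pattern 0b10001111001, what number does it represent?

-903

pattern = 10001111001 (MSB is 1 ⇒ negative)
Invert: 01110000110, add 1 → 01110000111 = 903, so the value is -903.
(Equivalently: 1145 - 2^11 = 1145 - 2048 = -903.)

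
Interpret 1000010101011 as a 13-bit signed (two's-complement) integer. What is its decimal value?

pattern = 1000010101011 (MSB is 1 ⇒ negative)
Invert: 0111101010100, add 1 → 0111101010101 = 3925, so the value is -3925.
(Equivalently: 4267 - 2^13 = 4267 - 8192 = -3925.)

-3925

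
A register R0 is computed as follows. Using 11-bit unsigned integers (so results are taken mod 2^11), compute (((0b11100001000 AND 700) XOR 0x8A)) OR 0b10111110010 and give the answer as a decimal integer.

0b11100001000 = 11100001000
700 = 01010111100
→ AND → 01000001000 = 520
0x8A = 00010001010
→ XOR → 01010000010 = 642
0b10111110010 = 10111110010
→ OR → 11111110010 = 2034

2034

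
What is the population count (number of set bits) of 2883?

6

2883 = 101101000011
Count the 1s: 1 + 1 + 1 + 1 + 1 + 1 = 6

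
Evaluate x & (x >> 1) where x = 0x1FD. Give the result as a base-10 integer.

252

x = 111111101 = 509
x>>1 = 011111110
AND  = 011111100 = 252
(x & (x >> 1) has a 1 wherever x has two consecutive 1 bits.)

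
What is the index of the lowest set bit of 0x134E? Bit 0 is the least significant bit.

1

0x134E = 1001101001110
Trailing zeros: 1, so the lowest set bit is bit 1 (value 2).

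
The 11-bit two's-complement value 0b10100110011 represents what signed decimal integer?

pattern = 10100110011 (MSB is 1 ⇒ negative)
Invert: 01011001100, add 1 → 01011001101 = 717, so the value is -717.
(Equivalently: 1331 - 2^11 = 1331 - 2048 = -717.)

-717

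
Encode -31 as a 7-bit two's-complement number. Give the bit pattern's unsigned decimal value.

97

31 in 7 bits: 0011111
Invert: 1100000
Add 1:  1100001 = 97
(Check: 2^7 - 31 = 128 - 31 = 97.)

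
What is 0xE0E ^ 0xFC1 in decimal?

463

0xE0E = 111000001110
0xFC1 = 111111000001
XOR → 000111001111 = 463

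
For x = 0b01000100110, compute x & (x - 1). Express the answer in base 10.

548

x = 1000100110 = 550
x - 1 = 1000100101
AND   = 1000100100 = 548
(x & (x - 1) clears the lowest set bit of x.)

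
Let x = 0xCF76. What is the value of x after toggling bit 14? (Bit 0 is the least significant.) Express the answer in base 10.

x = 1100111101110110
bit 14 is currently 1; toggle it via x ^ (1 << 14) = x ^ 16384
→ 1000111101110110 = 36726

36726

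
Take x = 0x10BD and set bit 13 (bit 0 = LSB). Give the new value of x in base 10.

12477

x = 0001000010111101
bit 13 is currently 0; set it via x | (1 << 13) = x | 8192
→ 0011000010111101 = 12477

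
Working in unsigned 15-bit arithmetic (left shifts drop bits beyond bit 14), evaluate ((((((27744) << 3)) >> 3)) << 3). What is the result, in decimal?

27744 = 110110001100000
→ << 3 (mod 2^15) → 110001100000000 = 25344
→ >> 3 → 000110001100000 = 3168
→ << 3 (mod 2^15) → 110001100000000 = 25344

25344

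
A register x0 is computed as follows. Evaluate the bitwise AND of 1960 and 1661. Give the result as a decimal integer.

1960 = 11110101000
1661 = 11001111101
AND → 11000101000 = 1576

1576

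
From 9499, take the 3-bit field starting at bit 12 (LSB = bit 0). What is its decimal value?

2

v = 0010010100011011
Shift right by 12: 0010
Mask low 3 bits: 010 = 2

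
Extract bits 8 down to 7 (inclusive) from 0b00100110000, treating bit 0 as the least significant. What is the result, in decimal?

2

v = 00100110000
Shift right by 7: 0010
Mask low 2 bits: 10 = 2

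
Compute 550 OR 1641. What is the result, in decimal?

550 = 01000100110
1641 = 11001101001
 OR → 11001101111 = 1647

1647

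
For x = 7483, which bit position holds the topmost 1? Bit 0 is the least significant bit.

12

7483 = 1110100111011
The topmost 1 is at position 12 (since 2^12 = 4096 ≤ 7483 < 8192).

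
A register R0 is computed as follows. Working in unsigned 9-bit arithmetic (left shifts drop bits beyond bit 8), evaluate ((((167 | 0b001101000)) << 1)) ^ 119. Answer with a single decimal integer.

167 = 010100111
0b001101000 = 001101000
→ | → 011101111 = 239
→ << 1 (mod 2^9) → 111011110 = 478
119 = 001110111
→ ^ → 110101001 = 425

425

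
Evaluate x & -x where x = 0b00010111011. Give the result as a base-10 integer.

x = 10111011 = 187
-x (two's complement) = …01000101
AND   = 00000001 = 1
(x & -x isolates the lowest set bit of x.)

1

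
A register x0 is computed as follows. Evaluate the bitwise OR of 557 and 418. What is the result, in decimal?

557 = 1000101101
418 = 0110100010
 OR → 1110101111 = 943

943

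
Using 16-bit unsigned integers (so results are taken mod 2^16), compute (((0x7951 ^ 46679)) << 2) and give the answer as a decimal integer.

0x7951 = 0111100101010001
46679 = 1011011001010111
→ ^ → 1100111100000110 = 52998
→ << 2 (mod 2^16) → 0011110000011000 = 15384

15384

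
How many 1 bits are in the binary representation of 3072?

2

3072 = 110000000000
Count the 1s: 1 + 1 = 2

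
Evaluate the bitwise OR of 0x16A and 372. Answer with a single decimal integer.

0x16A = 101101010
372 = 101110100
 OR → 101111110 = 382

382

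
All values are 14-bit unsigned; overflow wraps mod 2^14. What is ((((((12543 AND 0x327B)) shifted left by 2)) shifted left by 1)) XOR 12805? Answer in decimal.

12765

12543 = 11000011111111
0x327B = 11001001111011
→ AND → 11000001111011 = 12411
→ shifted left by 2 (mod 2^14) → 00000111101100 = 492
→ shifted left by 1 (mod 2^14) → 00001111011000 = 984
12805 = 11001000000101
→ XOR → 11000111011101 = 12765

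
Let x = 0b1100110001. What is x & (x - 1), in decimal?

x = 1100110001 = 817
x - 1 = 1100110000
AND   = 1100110000 = 816
(x & (x - 1) clears the lowest set bit of x.)

816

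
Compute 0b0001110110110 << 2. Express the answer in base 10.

x = 001110110110
shift left by 2 → 111011011000 = 3800
(equivalently, 950 × 2^2 = 950 × 4)

3800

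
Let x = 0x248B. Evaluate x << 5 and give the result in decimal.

299360

0x248B = 0000010010010001011
shift left by 5 → 1001001000101100000 = 299360
(equivalently, 9355 × 2^5 = 9355 × 32)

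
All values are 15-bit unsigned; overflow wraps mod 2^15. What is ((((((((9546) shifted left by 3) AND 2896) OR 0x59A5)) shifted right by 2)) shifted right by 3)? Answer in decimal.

9546 = 010010101001010
→ shifted left by 3 (mod 2^15) → 010101001010000 = 10832
2896 = 000101101010000
→ AND → 000101001010000 = 2640
0x59A5 = 101100110100101
→ OR → 101101111110101 = 23541
→ shifted right by 2 → 001011011111101 = 5885
→ shifted right by 3 → 000001011011111 = 735

735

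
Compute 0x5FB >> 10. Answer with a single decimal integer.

0x5FB = 10111111011
shift right by 10 → 00000000001 = 1
(equivalently, floor(1531 / 1024))

1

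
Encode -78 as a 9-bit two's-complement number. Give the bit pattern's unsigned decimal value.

434

78 in 9 bits: 001001110
Invert: 110110001
Add 1:  110110010 = 434
(Check: 2^9 - 78 = 512 - 78 = 434.)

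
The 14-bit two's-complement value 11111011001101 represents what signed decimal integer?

pattern = 11111011001101 (MSB is 1 ⇒ negative)
Invert: 00000100110010, add 1 → 00000100110011 = 307, so the value is -307.
(Equivalently: 16077 - 2^14 = 16077 - 16384 = -307.)

-307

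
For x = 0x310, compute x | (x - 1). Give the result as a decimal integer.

x = 1100010000 = 784
x - 1 = 1100001111
OR    = 1100011111 = 799
(x | (x - 1) sets all bits below the lowest set bit.)

799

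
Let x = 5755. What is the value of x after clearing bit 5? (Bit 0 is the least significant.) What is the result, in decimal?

5723

x = 001011001111011
bit 5 is currently 1; clear it via x & ~(1 << 5) = x & ~32
→ 001011001011011 = 5723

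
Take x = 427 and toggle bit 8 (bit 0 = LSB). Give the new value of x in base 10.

171

x = 0110101011
bit 8 is currently 1; toggle it via x ^ (1 << 8) = x ^ 256
→ 0010101011 = 171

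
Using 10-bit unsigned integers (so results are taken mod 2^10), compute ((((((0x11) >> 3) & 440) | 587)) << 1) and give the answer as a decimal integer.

150

0x11 = 0000010001
→ >> 3 → 0000000010 = 2
440 = 0110111000
→ & → 0000000000 = 0
587 = 1001001011
→ | → 1001001011 = 587
→ << 1 (mod 2^10) → 0010010110 = 150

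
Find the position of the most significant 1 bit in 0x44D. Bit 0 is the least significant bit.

10

0x44D = 10001001101
The topmost 1 is at position 10 (since 2^10 = 1024 ≤ 1101 < 2048).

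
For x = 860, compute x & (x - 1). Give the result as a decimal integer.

856

x = 1101011100 = 860
x - 1 = 1101011011
AND   = 1101011000 = 856
(x & (x - 1) clears the lowest set bit of x.)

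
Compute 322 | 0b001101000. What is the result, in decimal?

322 = 101000010
b = 001101000
 OR → 101101010 = 362

362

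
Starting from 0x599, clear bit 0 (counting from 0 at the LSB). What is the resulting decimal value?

x = 10110011001
bit 0 is currently 1; clear it via x & ~(1 << 0) = x & ~1
→ 10110011000 = 1432

1432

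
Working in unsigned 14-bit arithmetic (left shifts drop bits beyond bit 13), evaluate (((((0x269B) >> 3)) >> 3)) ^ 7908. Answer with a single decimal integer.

7806

0x269B = 10011010011011
→ >> 3 → 00010011010011 = 1235
→ >> 3 → 00000010011010 = 154
7908 = 01111011100100
→ ^ → 01111001111110 = 7806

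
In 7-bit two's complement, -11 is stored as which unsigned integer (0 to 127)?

117

11 in 7 bits: 0001011
Invert: 1110100
Add 1:  1110101 = 117
(Check: 2^7 - 11 = 128 - 11 = 117.)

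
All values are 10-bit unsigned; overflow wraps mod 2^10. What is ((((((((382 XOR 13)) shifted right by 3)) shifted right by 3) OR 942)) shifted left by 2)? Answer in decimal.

382 = 0101111110
13 = 0000001101
→ XOR → 0101110011 = 371
→ shifted right by 3 → 0000101110 = 46
→ shifted right by 3 → 0000000101 = 5
942 = 1110101110
→ OR → 1110101111 = 943
→ shifted left by 2 (mod 2^10) → 1010111100 = 700

700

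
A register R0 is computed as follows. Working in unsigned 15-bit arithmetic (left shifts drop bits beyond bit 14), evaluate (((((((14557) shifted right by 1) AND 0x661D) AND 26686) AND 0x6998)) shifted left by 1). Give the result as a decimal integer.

16

14557 = 011100011011101
→ shifted right by 1 → 001110001101110 = 7278
0x661D = 110011000011101
→ AND → 000010000001100 = 1036
26686 = 110100000111110
→ AND → 000000000001100 = 12
0x6998 = 110100110011000
→ AND → 000000000001000 = 8
→ shifted left by 1 (mod 2^15) → 000000000010000 = 16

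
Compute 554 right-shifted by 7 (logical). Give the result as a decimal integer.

554 = 1000101010
shift right by 7 → 0000000100 = 4
(equivalently, floor(554 / 128))

4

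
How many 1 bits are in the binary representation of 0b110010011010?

6

n = 110010011010
Count the 1s: 1 + 1 + 1 + 1 + 1 + 1 = 6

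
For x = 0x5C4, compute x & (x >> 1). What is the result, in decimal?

192

x = 10111000100 = 1476
x>>1 = 01011100010
AND  = 00011000000 = 192
(x & (x >> 1) has a 1 wherever x has two consecutive 1 bits.)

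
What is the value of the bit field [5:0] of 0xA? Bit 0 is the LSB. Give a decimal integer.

v = 000001010
Shift right by 0: 000001010
Mask low 6 bits: 001010 = 10

10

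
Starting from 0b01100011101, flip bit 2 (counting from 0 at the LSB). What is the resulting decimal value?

x = 01100011101
bit 2 is currently 1; toggle it via x ^ (1 << 2) = x ^ 4
→ 01100011001 = 793

793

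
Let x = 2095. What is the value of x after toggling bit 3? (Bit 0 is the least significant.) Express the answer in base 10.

x = 100000101111
bit 3 is currently 1; toggle it via x ^ (1 << 3) = x ^ 8
→ 100000100111 = 2087

2087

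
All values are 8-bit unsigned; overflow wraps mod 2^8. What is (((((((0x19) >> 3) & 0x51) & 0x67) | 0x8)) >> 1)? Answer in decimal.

4

0x19 = 00011001
→ >> 3 → 00000011 = 3
0x51 = 01010001
→ & → 00000001 = 1
0x67 = 01100111
→ & → 00000001 = 1
0x8 = 00001000
→ | → 00001001 = 9
→ >> 1 → 00000100 = 4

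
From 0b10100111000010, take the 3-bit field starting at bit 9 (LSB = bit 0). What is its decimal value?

4

v = 10100111000010
Shift right by 9: 10100
Mask low 3 bits: 100 = 4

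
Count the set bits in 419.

5

419 = 110100011
Count the 1s: 1 + 1 + 1 + 1 + 1 = 5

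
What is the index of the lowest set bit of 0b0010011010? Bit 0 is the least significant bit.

0b0010011010 = 10011010
Trailing zeros: 1, so the lowest set bit is bit 1 (value 2).

1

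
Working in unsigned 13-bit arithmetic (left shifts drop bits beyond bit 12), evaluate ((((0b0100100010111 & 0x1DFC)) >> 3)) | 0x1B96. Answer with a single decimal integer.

7094

0b0100100010111 = 0100100010111
0x1DFC = 1110111111100
→ & → 0100100010100 = 2324
→ >> 3 → 0000100100010 = 290
0x1B96 = 1101110010110
→ | → 1101110110110 = 7094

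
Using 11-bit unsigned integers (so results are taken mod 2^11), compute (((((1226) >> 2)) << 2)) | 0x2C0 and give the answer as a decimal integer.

1226 = 10011001010
→ >> 2 → 00100110010 = 306
→ << 2 (mod 2^11) → 10011001000 = 1224
0x2C0 = 01011000000
→ | → 11011001000 = 1736

1736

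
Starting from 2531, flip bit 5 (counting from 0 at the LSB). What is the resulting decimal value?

x = 0100111100011
bit 5 is currently 1; toggle it via x ^ (1 << 5) = x ^ 32
→ 0100111000011 = 2499

2499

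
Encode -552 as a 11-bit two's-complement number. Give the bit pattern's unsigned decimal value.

1496

552 in 11 bits: 01000101000
Invert: 10111010111
Add 1:  10111011000 = 1496
(Check: 2^11 - 552 = 2048 - 552 = 1496.)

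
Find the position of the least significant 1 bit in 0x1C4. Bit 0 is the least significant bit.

2

0x1C4 = 111000100
Trailing zeros: 2, so the lowest set bit is bit 2 (value 4).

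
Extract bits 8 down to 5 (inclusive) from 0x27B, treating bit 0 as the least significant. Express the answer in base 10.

3

v = 001001111011
Shift right by 5: 0010011
Mask low 4 bits: 0011 = 3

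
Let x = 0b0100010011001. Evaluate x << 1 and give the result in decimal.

4402

x = 0100010011001
shift left by 1 → 1000100110010 = 4402
(equivalently, 2201 × 2^1 = 2201 × 2)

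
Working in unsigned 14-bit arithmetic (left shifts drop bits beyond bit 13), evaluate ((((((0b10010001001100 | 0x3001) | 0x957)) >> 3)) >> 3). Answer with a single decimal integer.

245

0b10010001001100 = 10010001001100
0x3001 = 11000000000001
→ | → 11010001001101 = 13389
0x957 = 00100101010111
→ | → 11110101011111 = 15711
→ >> 3 → 00011110101011 = 1963
→ >> 3 → 00000011110101 = 245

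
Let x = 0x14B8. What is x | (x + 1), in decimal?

5305

x = 1010010111000 = 5304
x + 1 = 1010010111001
OR    = 1010010111001 = 5305
(x | (x + 1) sets the lowest cleared bit.)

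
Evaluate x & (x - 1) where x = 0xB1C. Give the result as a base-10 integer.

2840

x = 101100011100 = 2844
x - 1 = 101100011011
AND   = 101100011000 = 2840
(x & (x - 1) clears the lowest set bit of x.)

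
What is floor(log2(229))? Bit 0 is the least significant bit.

229 = 11100101
The topmost 1 is at position 7 (since 2^7 = 128 ≤ 229 < 256).

7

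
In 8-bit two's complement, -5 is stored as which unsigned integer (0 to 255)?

251

5 in 8 bits: 00000101
Invert: 11111010
Add 1:  11111011 = 251
(Check: 2^8 - 5 = 256 - 5 = 251.)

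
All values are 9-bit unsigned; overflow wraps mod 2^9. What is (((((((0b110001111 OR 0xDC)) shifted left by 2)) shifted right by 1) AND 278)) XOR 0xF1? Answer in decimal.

0b110001111 = 110001111
0xDC = 011011100
→ OR → 111011111 = 479
→ shifted left by 2 (mod 2^9) → 101111100 = 380
→ shifted right by 1 → 010111110 = 190
278 = 100010110
→ AND → 000010110 = 22
0xF1 = 011110001
→ XOR → 011100111 = 231

231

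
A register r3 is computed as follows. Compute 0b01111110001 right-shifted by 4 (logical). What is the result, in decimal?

x = 1111110001
shift right by 4 → 0000111111 = 63
(equivalently, floor(1009 / 16))

63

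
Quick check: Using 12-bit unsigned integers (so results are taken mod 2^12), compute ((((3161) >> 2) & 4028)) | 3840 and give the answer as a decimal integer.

3161 = 110001011001
→ >> 2 → 001100010110 = 790
4028 = 111110111100
→ & → 001100010100 = 788
3840 = 111100000000
→ | → 111100010100 = 3860

3860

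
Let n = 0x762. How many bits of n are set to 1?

0x762 = 11101100010
Count the 1s: 1 + 1 + 1 + 1 + 1 + 1 = 6

6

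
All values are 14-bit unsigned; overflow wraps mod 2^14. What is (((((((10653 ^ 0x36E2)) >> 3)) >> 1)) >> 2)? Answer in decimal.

10653 = 10100110011101
0x36E2 = 11011011100010
→ ^ → 01111101111111 = 8063
→ >> 3 → 00001111101111 = 1007
→ >> 1 → 00000111110111 = 503
→ >> 2 → 00000001111101 = 125

125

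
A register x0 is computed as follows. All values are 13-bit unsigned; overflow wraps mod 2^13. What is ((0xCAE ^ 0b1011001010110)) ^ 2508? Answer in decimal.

4916

0xCAE = 0110010101110
0b1011001010110 = 1011001010110
→ ^ → 1101011111000 = 6904
2508 = 0100111001100
→ ^ → 1001100110100 = 4916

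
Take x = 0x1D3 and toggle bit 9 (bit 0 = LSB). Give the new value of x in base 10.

x = 00111010011
bit 9 is currently 0; toggle it via x ^ (1 << 9) = x ^ 512
→ 01111010011 = 979

979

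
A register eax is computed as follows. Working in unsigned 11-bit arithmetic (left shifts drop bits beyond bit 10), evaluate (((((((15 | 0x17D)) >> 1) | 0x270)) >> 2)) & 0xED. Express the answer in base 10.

15 = 00000001111
0x17D = 00101111101
→ | → 00101111111 = 383
→ >> 1 → 00010111111 = 191
0x270 = 01001110000
→ | → 01011111111 = 767
→ >> 2 → 00010111111 = 191
0xED = 00011101101
→ & → 00010101101 = 173

173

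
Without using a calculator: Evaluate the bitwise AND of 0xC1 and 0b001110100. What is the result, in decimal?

64

0xC1 = 11000001
b = 01110100
AND → 01000000 = 64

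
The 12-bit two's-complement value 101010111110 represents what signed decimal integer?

-1346

pattern = 101010111110 (MSB is 1 ⇒ negative)
Invert: 010101000001, add 1 → 010101000010 = 1346, so the value is -1346.
(Equivalently: 2750 - 2^12 = 2750 - 4096 = -1346.)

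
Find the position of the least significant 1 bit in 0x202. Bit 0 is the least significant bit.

0x202 = 1000000010
Trailing zeros: 1, so the lowest set bit is bit 1 (value 2).

1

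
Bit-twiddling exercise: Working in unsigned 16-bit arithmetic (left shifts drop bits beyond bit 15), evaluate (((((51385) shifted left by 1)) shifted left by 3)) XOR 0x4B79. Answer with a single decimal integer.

49385

51385 = 1100100010111001
→ shifted left by 1 (mod 2^16) → 1001000101110010 = 37234
→ shifted left by 3 (mod 2^16) → 1000101110010000 = 35728
0x4B79 = 0100101101111001
→ XOR → 1100000011101001 = 49385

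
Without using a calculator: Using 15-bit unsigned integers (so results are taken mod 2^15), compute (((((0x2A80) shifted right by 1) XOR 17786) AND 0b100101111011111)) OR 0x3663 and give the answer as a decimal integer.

30331

0x2A80 = 010101010000000
→ shifted right by 1 → 001010101000000 = 5440
17786 = 100010101111010
→ XOR → 101000000111010 = 20538
0b100101111011111 = 100101111011111
→ AND → 100000000011010 = 16410
0x3663 = 011011001100011
→ OR → 111011001111011 = 30331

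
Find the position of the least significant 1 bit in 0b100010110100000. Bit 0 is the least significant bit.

5

0b100010110100000 = 100010110100000
Trailing zeros: 5, so the lowest set bit is bit 5 (value 32).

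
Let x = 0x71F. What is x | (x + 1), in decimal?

1855

x = 11100011111 = 1823
x + 1 = 11100100000
OR    = 11100111111 = 1855
(x | (x + 1) sets the lowest cleared bit.)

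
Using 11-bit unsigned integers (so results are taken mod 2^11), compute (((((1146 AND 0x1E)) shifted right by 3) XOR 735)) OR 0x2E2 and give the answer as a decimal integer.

766

1146 = 10001111010
0x1E = 00000011110
→ AND → 00000011010 = 26
→ shifted right by 3 → 00000000011 = 3
735 = 01011011111
→ XOR → 01011011100 = 732
0x2E2 = 01011100010
→ OR → 01011111110 = 766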